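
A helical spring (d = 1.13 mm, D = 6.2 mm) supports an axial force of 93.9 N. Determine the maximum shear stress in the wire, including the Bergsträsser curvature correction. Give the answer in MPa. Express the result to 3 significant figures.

1300 MPa

Spring index C = D/d = 6.2/1.13 = 5.4867
K_B = (4C+2)/(4C−3) = 23.947/18.947 = 1.2639
τ₀ = 8FD/(πd³) = 8·93.9·6.2/(π·1.13³) = 4657.44/4.533 = 1027.5 MPa
τ_max = K·τ₀ = 1.2639 × 1027.5 = 1298.6 MPa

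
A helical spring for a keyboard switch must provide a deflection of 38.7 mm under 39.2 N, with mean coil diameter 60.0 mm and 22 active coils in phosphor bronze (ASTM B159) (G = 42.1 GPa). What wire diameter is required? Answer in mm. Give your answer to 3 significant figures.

5.50 mm

Required rate k = F/δ = 39.2/38.7 = 1.0129 N/mm
d = (8D³N_a·k / G)^(1/4) = (8·60.0³·22·1.0129 / (42.1×10³))^0.25
  = (914.66)^0.25 = 5.4994 mm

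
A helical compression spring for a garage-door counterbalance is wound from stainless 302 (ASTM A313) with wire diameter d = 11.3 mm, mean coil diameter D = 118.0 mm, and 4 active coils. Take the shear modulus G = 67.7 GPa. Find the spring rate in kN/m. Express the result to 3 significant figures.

k = Gd⁴/(8D³N_a) = (67.7×10³ × 11.3⁴) / (8 × 118.0³ × 4)
  = 1.10383e+09 / 5.2577e+07 = 20.995 N/mm

21.0 kN/m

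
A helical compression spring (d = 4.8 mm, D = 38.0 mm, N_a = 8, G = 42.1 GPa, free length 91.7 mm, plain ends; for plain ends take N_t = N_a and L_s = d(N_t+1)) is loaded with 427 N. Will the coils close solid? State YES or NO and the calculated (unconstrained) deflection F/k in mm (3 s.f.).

YES, δ = 67.1 mm

k = Gd⁴/(8D³N_a) = (42.1×10³)(4.8⁴)/(8·38.0³·8) = 6.3638 N/mm
N_t = 8; L_s = 4.8·9 = 43.2 mm; δ_solid = L₀ − L_s = 91.7 − 43.2 = 48.5 mm
δ = F/k = 427/6.3638 = 67.098 mm
δ ≥ δ_solid → spring goes solid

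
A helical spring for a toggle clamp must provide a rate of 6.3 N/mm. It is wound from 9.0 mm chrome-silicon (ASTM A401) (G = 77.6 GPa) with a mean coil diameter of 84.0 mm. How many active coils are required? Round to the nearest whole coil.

N_a = Gd⁴/(8D³k) = (77.6×10³ × 9.0⁴)/(8 × 84.0³ × 6.3)
    = 5.09134e+08 / 2.98723e+07 = 17.04 → 17 coils

17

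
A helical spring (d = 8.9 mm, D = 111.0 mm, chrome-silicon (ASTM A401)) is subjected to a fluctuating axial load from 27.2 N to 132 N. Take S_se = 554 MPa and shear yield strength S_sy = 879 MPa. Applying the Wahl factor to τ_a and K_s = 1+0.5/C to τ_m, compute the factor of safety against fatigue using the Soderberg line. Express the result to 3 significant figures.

12.5

C = D/d = 111.0/8.9 = 12.4719; K_W = (4C−1)/(4C−4)+0.615/C = 1.1147; K_s = 1+0.5/C = 1.0401
F_a = (F_max−F_min)/2 = 52.4 N; F_m = (F_max+F_min)/2 = 79.6 N
τ_a = K_W·8F_aD/(πd³) = 1.1147 × 21.01 = 23.42 MPa
τ_m = K_s·8F_mD/(πd³) = 1.0401 × 31.916 = 33.195 MPa
Soderberg: 1/n_f = τ_a/S_se + τ_m/S_sy = 23.42/554 + 33.195/879 = 0.04227 + 0.03776 = 0.080038
n_f = 1/0.080038 = 12.49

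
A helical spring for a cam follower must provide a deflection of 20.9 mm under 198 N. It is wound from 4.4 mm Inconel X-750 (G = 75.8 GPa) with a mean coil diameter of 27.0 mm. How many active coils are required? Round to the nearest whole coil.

Required rate k = F/δ = 198/20.9 = 9.4737 N/mm
N_a = Gd⁴/(8D³k) = (75.8×10³ × 4.4⁴)/(8 × 27.0³ × 9.4737)
    = 2.84106e+07 / 1.49176e+06 = 19.04 → 19 coils

19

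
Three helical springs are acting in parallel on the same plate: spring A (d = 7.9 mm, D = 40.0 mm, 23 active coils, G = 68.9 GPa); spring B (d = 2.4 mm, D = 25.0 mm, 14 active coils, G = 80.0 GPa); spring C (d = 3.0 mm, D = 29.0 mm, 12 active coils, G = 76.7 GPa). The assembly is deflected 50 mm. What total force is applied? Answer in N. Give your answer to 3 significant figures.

k_A = Gd⁴/(8D³N_a) = (68.9×10³)(7.9⁴)/(8·40.0³·23) = 22.789 N/mm
k_B = Gd⁴/(8D³N_a) = (80.0×10³)(2.4⁴)/(8·25.0³·14) = 1.5167 N/mm
k_C = Gd⁴/(8D³N_a) = (76.7×10³)(3.0⁴)/(8·29.0³·12) = 2.6535 N/mm
Parallel: k_eq = 22.789 + 1.5167 + 2.6535 = 26.959 N/mm
F = k_eq·δ = 26.959·50 = 1348 N

1350 N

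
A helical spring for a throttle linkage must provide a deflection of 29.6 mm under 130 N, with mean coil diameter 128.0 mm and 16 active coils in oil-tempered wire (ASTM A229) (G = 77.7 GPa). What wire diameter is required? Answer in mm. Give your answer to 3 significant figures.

11.1 mm

Required rate k = F/δ = 130/29.6 = 4.3919 N/mm
d = (8D³N_a·k / G)^(1/4) = (8·128.0³·16·4.3919 / (77.7×10³))^0.25
  = (15173)^0.25 = 11.0986 mm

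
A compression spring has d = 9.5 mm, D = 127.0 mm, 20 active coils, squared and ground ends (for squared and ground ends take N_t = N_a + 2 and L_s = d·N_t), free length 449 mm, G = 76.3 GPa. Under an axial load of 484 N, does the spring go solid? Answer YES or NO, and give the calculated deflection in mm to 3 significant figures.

k = Gd⁴/(8D³N_a) = (76.3×10³)(9.5⁴)/(8·127.0³·20) = 1.8962 N/mm
N_t = 22; L_s = 9.5·22 = 209 mm; δ_solid = L₀ − L_s = 449 − 209 = 240 mm
δ = F/k = 484/1.8962 = 255.25 mm
δ ≥ δ_solid → spring goes solid

YES, δ = 255 mm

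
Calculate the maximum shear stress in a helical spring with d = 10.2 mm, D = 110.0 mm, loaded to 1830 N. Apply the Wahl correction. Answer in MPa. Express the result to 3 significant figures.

548 MPa

Spring index C = D/d = 110.0/10.2 = 10.7843
K_W = (4C−1)/(4C−4) + 0.615/C = 42.137/39.137 + 0.0570 = 1.1337
τ₀ = 8FD/(πd³) = 8·1830·110.0/(π·10.2³) = 1.6104e+06/3333.9 = 483.04 MPa
τ_max = K·τ₀ = 1.1337 × 483.04 = 547.61 MPa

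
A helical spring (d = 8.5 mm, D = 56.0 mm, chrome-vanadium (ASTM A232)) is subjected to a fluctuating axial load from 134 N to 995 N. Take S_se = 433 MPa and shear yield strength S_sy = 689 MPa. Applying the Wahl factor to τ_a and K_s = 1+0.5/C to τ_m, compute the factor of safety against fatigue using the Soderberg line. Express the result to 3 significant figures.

C = D/d = 56.0/8.5 = 6.5882; K_W = (4C−1)/(4C−4)+0.615/C = 1.2276; K_s = 1+0.5/C = 1.0759
F_a = (F_max−F_min)/2 = 430.5 N; F_m = (F_max+F_min)/2 = 564.5 N
τ_a = K_W·8F_aD/(πd³) = 1.2276 × 99.964 = 122.71 MPa
τ_m = K_s·8F_mD/(πd³) = 1.0759 × 131.08 = 141.03 MPa
Soderberg: 1/n_f = τ_a/S_se + τ_m/S_sy = 122.71/433 + 141.03/689 = 0.28340 + 0.20468 = 0.48808
n_f = 1/0.48808 = 2.049

2.05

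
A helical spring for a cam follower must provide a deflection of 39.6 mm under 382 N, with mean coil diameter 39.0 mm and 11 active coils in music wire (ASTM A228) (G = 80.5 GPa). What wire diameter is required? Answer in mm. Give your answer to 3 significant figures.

5.00 mm

Required rate k = F/δ = 382/39.6 = 9.6465 N/mm
d = (8D³N_a·k / G)^(1/4) = (8·39.0³·11·9.6465 / (80.5×10³))^0.25
  = (625.53)^0.25 = 5.0011 mm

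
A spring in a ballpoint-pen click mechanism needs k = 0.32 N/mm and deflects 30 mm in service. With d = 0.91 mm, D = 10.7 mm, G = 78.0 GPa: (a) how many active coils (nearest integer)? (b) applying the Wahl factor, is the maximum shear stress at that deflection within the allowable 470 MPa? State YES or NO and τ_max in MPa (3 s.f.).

N_a = Gd⁴/(8D³k) = (78.0×10³)(0.91⁴)/(8·10.7³·0.32) = 17.06 → N_a = 17
Actual rate k = Gd⁴/(8D³·17) = 0.32105 N/mm
Working load F = kδ = 0.32105·30 = 9.6314 N
C = 10.7/0.91 = 11.7582; K_W = (4C−1)/(4C−4)+0.615/C = 1.1220
τ_max = K_W·8FD/(πd³) = 1.1220·348.25 = 390.74 MPa
τ_max ≤ 470 MPa → acceptable

(a) 17 coils; (b) YES, τ_max = 391 MPa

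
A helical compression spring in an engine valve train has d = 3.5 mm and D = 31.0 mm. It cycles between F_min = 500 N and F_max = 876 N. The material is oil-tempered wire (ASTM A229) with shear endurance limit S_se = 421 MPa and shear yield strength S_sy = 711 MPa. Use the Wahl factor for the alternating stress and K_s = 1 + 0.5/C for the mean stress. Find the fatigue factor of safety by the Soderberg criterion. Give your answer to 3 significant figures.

C = D/d = 31.0/3.5 = 8.8571; K_W = (4C−1)/(4C−4)+0.615/C = 1.1649; K_s = 1+0.5/C = 1.0565
F_a = (F_max−F_min)/2 = 188 N; F_m = (F_max+F_min)/2 = 688 N
τ_a = K_W·8F_aD/(πd³) = 1.1649 × 346.14 = 403.22 MPa
τ_m = K_s·8F_mD/(πd³) = 1.0565 × 1266.7 = 1338.2 MPa
Soderberg: 1/n_f = τ_a/S_se + τ_m/S_sy = 403.22/421 + 1338.2/711 = 0.95776 + 1.88220 = 2.84
n_f = 1/2.84 = 0.3521

0.352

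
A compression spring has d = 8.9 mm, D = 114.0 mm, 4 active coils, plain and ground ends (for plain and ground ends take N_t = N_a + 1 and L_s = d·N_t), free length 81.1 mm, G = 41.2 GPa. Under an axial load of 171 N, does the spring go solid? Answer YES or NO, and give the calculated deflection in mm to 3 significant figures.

k = Gd⁴/(8D³N_a) = (41.2×10³)(8.9⁴)/(8·114.0³·4) = 5.4525 N/mm
N_t = 5; L_s = 8.9·5 = 44.5 mm; δ_solid = L₀ − L_s = 81.1 − 44.5 = 36.6 mm
δ = F/k = 171/5.4525 = 31.362 mm
δ < δ_solid → spring does not go solid

NO, δ = 31.4 mm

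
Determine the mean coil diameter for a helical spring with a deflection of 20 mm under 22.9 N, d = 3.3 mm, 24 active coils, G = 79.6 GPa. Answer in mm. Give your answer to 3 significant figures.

Required rate k = F/δ = 22.9/20 = 1.145 N/mm
D = (Gd⁴/(8N_a·k))^(1/3) = (79.6×10³·3.3⁴/(8·24·1.145))^(1/3)
  = (42940)^(1/3) = 35.0177 mm

35.0 mm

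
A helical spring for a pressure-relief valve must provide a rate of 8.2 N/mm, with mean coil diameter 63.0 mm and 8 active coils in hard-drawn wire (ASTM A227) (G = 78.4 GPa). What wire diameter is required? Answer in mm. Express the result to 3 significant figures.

d = (8D³N_a·k / G)^(1/4) = (8·63.0³·8·8.2 / (78.4×10³))^0.25
  = (1673.8)^0.25 = 6.3962 mm

6.40 mm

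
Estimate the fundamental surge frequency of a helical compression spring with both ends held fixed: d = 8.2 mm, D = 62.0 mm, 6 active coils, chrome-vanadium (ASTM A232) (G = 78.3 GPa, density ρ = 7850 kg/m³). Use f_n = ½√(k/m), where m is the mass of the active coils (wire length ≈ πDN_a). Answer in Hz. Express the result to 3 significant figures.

k = Gd⁴/(8D³N_a) = (78.3×10³)(8.2⁴)/(8·62.0³·6) = 30.946 N/mm = 30946 N/m
Wire length L = πDN_a = π·62.0·6 = 1168.7 mm
m = ρ·(πd²/4)·L = 7850 × 52.81×10⁻⁶ m² × 1.1687 m = 0.48448 kg
f_n = ½√(k/m) = 0.5·√(30946/0.48448) = 0.5·√(63874) = 126.37 Hz

126 Hz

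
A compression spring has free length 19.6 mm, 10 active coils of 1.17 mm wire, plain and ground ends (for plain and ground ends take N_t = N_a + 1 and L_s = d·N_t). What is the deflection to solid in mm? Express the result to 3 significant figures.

6.73 mm

N_t = 11; L_s = 1.17·11 = 12.87 mm
δ_solid = L₀ − L_s = 19.6 − 12.87 = 6.73 mm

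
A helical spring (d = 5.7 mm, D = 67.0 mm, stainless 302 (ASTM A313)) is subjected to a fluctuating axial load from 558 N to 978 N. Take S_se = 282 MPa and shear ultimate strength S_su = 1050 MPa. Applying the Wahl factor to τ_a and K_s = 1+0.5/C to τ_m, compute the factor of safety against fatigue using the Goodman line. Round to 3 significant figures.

C = D/d = 67.0/5.7 = 11.7544; K_W = (4C−1)/(4C−4)+0.615/C = 1.1221; K_s = 1+0.5/C = 1.0425
F_a = (F_max−F_min)/2 = 210 N; F_m = (F_max+F_min)/2 = 768 N
τ_a = K_W·8F_aD/(πd³) = 1.1221 × 193.47 = 217.08 MPa
τ_m = K_s·8F_mD/(πd³) = 1.0425 × 707.54 = 737.64 MPa
Goodman: 1/n_f = τ_a/S_se + τ_m/S_su = 217.08/282 + 737.64/1050 = 0.76980 + 0.70251 = 1.4723
n_f = 1/1.4723 = 0.6792

0.679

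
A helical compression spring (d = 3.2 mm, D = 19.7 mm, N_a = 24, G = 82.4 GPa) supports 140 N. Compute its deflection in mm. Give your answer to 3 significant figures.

k = Gd⁴/(8D³N_a) = (82.4×10³)(3.2⁴)/(8·19.7³·24) = 5.8861 N/mm
δ = F/k = 140 / 5.8861 = 23.785 mm

23.8 mm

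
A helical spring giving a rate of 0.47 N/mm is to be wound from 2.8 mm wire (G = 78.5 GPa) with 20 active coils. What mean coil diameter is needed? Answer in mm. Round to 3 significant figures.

D = (Gd⁴/(8N_a·k))^(1/3) = (78.5×10³·2.8⁴/(8·20·0.47))^(1/3)
  = (64162.9)^(1/3) = 40.0339 mm

40.0 mm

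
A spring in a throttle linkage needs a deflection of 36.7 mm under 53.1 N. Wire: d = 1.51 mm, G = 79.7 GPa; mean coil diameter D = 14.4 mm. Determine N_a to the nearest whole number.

12

Required rate k = F/δ = 53.1/36.7 = 1.4469 N/mm
N_a = Gd⁴/(8D³k) = (79.7×10³ × 1.51⁴)/(8 × 14.4³ × 1.4469)
    = 414349 / 34562.6 = 11.99 → 12 coils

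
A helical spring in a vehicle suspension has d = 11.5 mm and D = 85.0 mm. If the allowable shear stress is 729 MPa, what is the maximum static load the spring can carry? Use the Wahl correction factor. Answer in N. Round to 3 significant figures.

4270 N

C = D/d = 85.0/11.5 = 7.3913
K_W = (4C−1)/(4C−4) + 0.615/C = 28.565/25.565 + 0.0832 = 1.2006
τ_max = K·8FD/(πd³) → F_max = τ_allow·πd³/(8DK)
F_max = 729·π·11.5³/(8·85.0·1.2006) = 3.4831e+06/816.38 = 4266.6 N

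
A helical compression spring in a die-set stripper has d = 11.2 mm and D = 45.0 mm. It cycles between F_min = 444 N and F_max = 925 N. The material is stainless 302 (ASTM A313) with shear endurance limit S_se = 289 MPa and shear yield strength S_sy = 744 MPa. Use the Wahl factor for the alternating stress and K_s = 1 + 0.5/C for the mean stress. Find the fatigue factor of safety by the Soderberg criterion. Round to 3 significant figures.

5.57

C = D/d = 45.0/11.2 = 4.0179; K_W = (4C−1)/(4C−4)+0.615/C = 1.4016; K_s = 1+0.5/C = 1.1244
F_a = (F_max−F_min)/2 = 240.5 N; F_m = (F_max+F_min)/2 = 684.5 N
τ_a = K_W·8F_aD/(πd³) = 1.4016 × 19.616 = 27.494 MPa
τ_m = K_s·8F_mD/(πd³) = 1.1244 × 55.831 = 62.778 MPa
Soderberg: 1/n_f = τ_a/S_se + τ_m/S_sy = 27.494/289 + 62.778/744 = 0.09513 + 0.08438 = 0.17951
n_f = 1/0.17951 = 5.571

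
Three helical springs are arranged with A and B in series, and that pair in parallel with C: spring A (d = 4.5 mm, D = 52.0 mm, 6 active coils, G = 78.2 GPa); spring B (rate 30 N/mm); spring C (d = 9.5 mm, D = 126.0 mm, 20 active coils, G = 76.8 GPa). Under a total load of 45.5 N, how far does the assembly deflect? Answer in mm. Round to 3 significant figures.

k_A = Gd⁴/(8D³N_a) = (78.2×10³)(4.5⁴)/(8·52.0³·6) = 4.7512 N/mm
k_C = Gd⁴/(8D³N_a) = (76.8×10³)(9.5⁴)/(8·126.0³·20) = 1.9544 N/mm
Springs A,B series: k_AB = 1/(1/4.7512+1/30) = 4.1016 N/mm; parallel with C: k_eq = 4.1016+1.9544 = 6.0561 N/mm
δ = F/k_eq = 45.5/6.0561 = 7.5131 mm

7.51 mm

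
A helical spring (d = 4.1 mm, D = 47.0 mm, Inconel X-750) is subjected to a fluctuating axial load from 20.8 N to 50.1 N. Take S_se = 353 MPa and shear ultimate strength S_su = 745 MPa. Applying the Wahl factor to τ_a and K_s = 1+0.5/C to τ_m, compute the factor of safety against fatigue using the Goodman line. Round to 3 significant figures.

5.98

C = D/d = 47.0/4.1 = 11.4634; K_W = (4C−1)/(4C−4)+0.615/C = 1.1253; K_s = 1+0.5/C = 1.0436
F_a = (F_max−F_min)/2 = 14.65 N; F_m = (F_max+F_min)/2 = 35.45 N
τ_a = K_W·8F_aD/(πd³) = 1.1253 × 25.44 = 28.629 MPa
τ_m = K_s·8F_mD/(πd³) = 1.0436 × 61.561 = 64.246 MPa
Goodman: 1/n_f = τ_a/S_se + τ_m/S_su = 28.629/353 + 64.246/745 = 0.08110 + 0.08624 = 0.16734
n_f = 1/0.16734 = 5.976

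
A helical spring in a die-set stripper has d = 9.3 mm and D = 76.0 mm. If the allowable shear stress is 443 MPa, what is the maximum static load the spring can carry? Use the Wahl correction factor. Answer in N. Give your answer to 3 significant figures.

1560 N

C = D/d = 76.0/9.3 = 8.1720
K_W = (4C−1)/(4C−4) + 0.615/C = 31.688/28.688 + 0.0753 = 1.1798
τ_max = K·8FD/(πd³) → F_max = τ_allow·πd³/(8DK)
F_max = 443·π·9.3³/(8·76.0·1.1798) = 1.1194e+06/717.34 = 1560.6 N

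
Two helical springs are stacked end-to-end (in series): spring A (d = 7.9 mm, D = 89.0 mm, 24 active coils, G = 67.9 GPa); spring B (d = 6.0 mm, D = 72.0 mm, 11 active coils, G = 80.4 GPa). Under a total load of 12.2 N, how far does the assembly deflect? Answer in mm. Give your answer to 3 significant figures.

k_A = Gd⁴/(8D³N_a) = (67.9×10³)(7.9⁴)/(8·89.0³·24) = 1.9539 N/mm
k_B = Gd⁴/(8D³N_a) = (80.4×10³)(6.0⁴)/(8·72.0³·11) = 3.1723 N/mm
Series: 1/k_eq = 1/1.9539 + 1/3.1723 = 0.82702; k_eq = 1.2092 N/mm
δ = F/k_eq = 12.2/1.2092 = 10.09 mm

10.1 mm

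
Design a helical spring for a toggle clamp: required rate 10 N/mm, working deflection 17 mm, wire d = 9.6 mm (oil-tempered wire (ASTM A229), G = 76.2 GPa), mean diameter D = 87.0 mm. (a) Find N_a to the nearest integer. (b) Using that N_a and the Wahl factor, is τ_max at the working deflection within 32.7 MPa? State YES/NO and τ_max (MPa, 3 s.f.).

(a) 12 coils; (b) NO, τ_max = 50.6 MPa

N_a = Gd⁴/(8D³k) = (76.2×10³)(9.6⁴)/(8·87.0³·10) = 12.29 → N_a = 12
Actual rate k = Gd⁴/(8D³·12) = 10.238 N/mm
Working load F = kδ = 10.238·17 = 174.04 N
C = 87.0/9.6 = 9.0625; K_W = (4C−1)/(4C−4)+0.615/C = 1.1609
τ_max = K_W·8FD/(πd³) = 1.1609·43.582 = 50.594 MPa
τ_max > 32.7 MPa → exceeds allowable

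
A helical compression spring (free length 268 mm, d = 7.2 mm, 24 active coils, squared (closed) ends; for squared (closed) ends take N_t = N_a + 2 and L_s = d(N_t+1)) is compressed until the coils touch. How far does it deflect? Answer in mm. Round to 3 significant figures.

73.6 mm

N_t = 26; L_s = 7.2·27 = 194.4 mm
δ_solid = L₀ − L_s = 268 − 194.4 = 73.6 mm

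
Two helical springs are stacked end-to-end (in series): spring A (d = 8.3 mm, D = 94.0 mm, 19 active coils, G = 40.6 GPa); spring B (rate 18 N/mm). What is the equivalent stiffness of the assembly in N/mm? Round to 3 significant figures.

k_A = Gd⁴/(8D³N_a) = (40.6×10³)(8.3⁴)/(8·94.0³·19) = 1.5262 N/mm
Series: 1/k_eq = 1/1.5262 + 1/18 = 0.71078; k_eq = 1.4069 N/mm

1.41 N/mm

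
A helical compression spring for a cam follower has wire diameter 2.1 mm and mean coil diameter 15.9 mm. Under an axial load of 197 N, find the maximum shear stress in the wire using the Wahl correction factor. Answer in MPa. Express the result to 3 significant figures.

1030 MPa

Spring index C = D/d = 15.9/2.1 = 7.5714
K_W = (4C−1)/(4C−4) + 0.615/C = 29.286/26.286 + 0.0812 = 1.1954
τ₀ = 8FD/(πd³) = 8·197·15.9/(π·2.1³) = 25058.4/29.094 = 861.28 MPa
τ_max = K·τ₀ = 1.1954 × 861.28 = 1029.5 MPa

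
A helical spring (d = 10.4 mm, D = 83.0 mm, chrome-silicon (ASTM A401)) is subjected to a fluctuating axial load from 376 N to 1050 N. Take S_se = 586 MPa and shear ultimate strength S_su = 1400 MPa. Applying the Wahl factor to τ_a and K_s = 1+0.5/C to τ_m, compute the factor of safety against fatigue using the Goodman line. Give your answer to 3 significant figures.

C = D/d = 83.0/10.4 = 7.9808; K_W = (4C−1)/(4C−4)+0.615/C = 1.1845; K_s = 1+0.5/C = 1.0627
F_a = (F_max−F_min)/2 = 337 N; F_m = (F_max+F_min)/2 = 713 N
τ_a = K_W·8F_aD/(πd³) = 1.1845 × 63.321 = 75.004 MPa
τ_m = K_s·8F_mD/(πd³) = 1.0627 × 133.97 = 142.36 MPa
Goodman: 1/n_f = τ_a/S_se + τ_m/S_su = 75.004/586 + 142.36/1400 = 0.12799 + 0.10169 = 0.22968
n_f = 1/0.22968 = 4.354

4.35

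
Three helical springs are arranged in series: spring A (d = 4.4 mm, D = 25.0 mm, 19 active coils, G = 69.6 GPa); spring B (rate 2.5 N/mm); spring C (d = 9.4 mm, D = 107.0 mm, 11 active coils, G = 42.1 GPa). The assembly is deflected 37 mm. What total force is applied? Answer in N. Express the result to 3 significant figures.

45.2 N

k_A = Gd⁴/(8D³N_a) = (69.6×10³)(4.4⁴)/(8·25.0³·19) = 10.984 N/mm
k_C = Gd⁴/(8D³N_a) = (42.1×10³)(9.4⁴)/(8·107.0³·11) = 3.049 N/mm
Series: 1/k_eq = 1/10.984 + 1/2.5 + 1/3.049 = 0.81902; k_eq = 1.221 N/mm
F = k_eq·δ = 1.221·37 = 45.176 N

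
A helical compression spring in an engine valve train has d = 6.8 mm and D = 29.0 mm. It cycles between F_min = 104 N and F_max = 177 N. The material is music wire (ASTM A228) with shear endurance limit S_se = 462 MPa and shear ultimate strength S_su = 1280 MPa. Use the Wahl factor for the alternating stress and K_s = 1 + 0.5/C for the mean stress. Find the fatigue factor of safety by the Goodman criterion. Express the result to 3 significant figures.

18.4

C = D/d = 29.0/6.8 = 4.2647; K_W = (4C−1)/(4C−4)+0.615/C = 1.3739; K_s = 1+0.5/C = 1.1172
F_a = (F_max−F_min)/2 = 36.5 N; F_m = (F_max+F_min)/2 = 140.5 N
τ_a = K_W·8F_aD/(πd³) = 1.3739 × 8.5724 = 11.778 MPa
τ_m = K_s·8F_mD/(πd³) = 1.1172 × 32.998 = 36.867 MPa
Goodman: 1/n_f = τ_a/S_se + τ_m/S_su = 11.778/462 + 36.867/1280 = 0.02549 + 0.02880 = 0.054296
n_f = 1/0.054296 = 18.42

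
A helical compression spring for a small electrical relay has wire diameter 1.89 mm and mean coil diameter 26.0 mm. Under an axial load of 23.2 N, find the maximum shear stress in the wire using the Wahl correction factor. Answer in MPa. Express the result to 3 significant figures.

251 MPa

Spring index C = D/d = 26.0/1.89 = 13.7566
K_W = (4C−1)/(4C−4) + 0.615/C = 54.026/51.026 + 0.0447 = 1.1035
τ₀ = 8FD/(πd³) = 8·23.2·26.0/(π·1.89³) = 4825.6/21.21 = 227.52 MPa
τ_max = K·τ₀ = 1.1035 × 227.52 = 251.07 MPa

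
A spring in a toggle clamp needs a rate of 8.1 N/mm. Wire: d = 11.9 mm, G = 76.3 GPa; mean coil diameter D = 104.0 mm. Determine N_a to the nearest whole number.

21

N_a = Gd⁴/(8D³k) = (76.3×10³ × 11.9⁴)/(8 × 104.0³ × 8.1)
    = 1.53007e+09 / 7.28912e+07 = 20.99 → 21 coils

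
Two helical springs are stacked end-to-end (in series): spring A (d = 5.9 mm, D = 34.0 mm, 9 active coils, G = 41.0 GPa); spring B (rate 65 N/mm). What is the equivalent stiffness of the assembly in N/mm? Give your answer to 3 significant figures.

k_A = Gd⁴/(8D³N_a) = (41.0×10³)(5.9⁴)/(8·34.0³·9) = 17.556 N/mm
Series: 1/k_eq = 1/17.556 + 1/65 = 0.072346; k_eq = 13.823 N/mm

13.8 N/mm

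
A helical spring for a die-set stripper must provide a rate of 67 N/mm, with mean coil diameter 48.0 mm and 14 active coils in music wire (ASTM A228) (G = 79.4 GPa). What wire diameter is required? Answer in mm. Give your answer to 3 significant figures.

10.1 mm

d = (8D³N_a·k / G)^(1/4) = (8·48.0³·14·67 / (79.4×10³))^0.25
  = (10452)^0.25 = 10.1111 mm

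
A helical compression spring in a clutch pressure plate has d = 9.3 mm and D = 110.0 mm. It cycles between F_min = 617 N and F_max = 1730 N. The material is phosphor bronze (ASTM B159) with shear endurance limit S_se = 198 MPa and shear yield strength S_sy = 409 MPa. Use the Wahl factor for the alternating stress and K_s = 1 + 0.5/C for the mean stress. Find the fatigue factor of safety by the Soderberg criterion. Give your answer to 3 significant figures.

0.468

C = D/d = 110.0/9.3 = 11.8280; K_W = (4C−1)/(4C−4)+0.615/C = 1.1213; K_s = 1+0.5/C = 1.0423
F_a = (F_max−F_min)/2 = 556.5 N; F_m = (F_max+F_min)/2 = 1173.5 N
τ_a = K_W·8F_aD/(πd³) = 1.1213 × 193.8 = 217.3 MPa
τ_m = K_s·8F_mD/(πd³) = 1.0423 × 408.66 = 425.94 MPa
Soderberg: 1/n_f = τ_a/S_se + τ_m/S_sy = 217.3/198 + 425.94/409 = 1.09746 + 1.04142 = 2.1389
n_f = 1/2.1389 = 0.4675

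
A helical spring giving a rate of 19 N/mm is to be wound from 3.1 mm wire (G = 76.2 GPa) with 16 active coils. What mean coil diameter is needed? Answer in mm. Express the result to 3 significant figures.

14.2 mm

D = (Gd⁴/(8N_a·k))^(1/3) = (76.2×10³·3.1⁴/(8·16·19))^(1/3)
  = (2893.6)^(1/3) = 14.2499 mm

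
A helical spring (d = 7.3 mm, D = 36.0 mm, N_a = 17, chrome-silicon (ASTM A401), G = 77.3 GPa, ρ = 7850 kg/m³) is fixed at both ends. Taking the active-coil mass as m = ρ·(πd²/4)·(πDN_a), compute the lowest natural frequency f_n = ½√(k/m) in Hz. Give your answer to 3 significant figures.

117 Hz

k = Gd⁴/(8D³N_a) = (77.3×10³)(7.3⁴)/(8·36.0³·17) = 34.596 N/mm = 34596 N/m
Wire length L = πDN_a = π·36.0·17 = 1922.7 mm
m = ρ·(πd²/4)·L = 7850 × 41.854×10⁻⁶ m² × 1.9227 m = 0.63169 kg
f_n = ½√(k/m) = 0.5·√(34596/0.63169) = 0.5·√(54767) = 117.01 Hz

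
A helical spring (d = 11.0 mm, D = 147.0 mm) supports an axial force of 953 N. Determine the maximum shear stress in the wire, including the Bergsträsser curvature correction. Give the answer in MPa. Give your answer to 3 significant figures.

Spring index C = D/d = 147.0/11.0 = 13.3636
K_B = (4C+2)/(4C−3) = 55.455/50.455 = 1.0991
τ₀ = 8FD/(πd³) = 8·953·147.0/(π·11.0³) = 1.12073e+06/4181.5 = 268.02 MPa
τ_max = K·τ₀ = 1.0991 × 268.02 = 294.58 MPa

295 MPa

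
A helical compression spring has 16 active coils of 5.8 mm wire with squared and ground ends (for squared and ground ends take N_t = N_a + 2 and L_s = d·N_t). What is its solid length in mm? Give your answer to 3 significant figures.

104 mm

squared and ground ends: N_t = N_a + 2 = 16 + 2 = 18
L_s = d·N_t = 5.8 × 18 = 104.4 mm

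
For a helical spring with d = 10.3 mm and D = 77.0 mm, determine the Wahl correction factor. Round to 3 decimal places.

C = D/d = 77.0/10.3 = 7.4757
K_W = (4C−1)/(4C−4) + 0.615/C = 28.903/25.903 + 0.0823 = 1.1981

1.198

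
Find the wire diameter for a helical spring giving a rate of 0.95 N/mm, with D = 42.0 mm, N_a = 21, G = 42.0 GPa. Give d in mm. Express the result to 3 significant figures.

d = (8D³N_a·k / G)^(1/4) = (8·42.0³·21·0.95 / (42.0×10³))^0.25
  = (281.53)^0.25 = 4.0962 mm

4.10 mm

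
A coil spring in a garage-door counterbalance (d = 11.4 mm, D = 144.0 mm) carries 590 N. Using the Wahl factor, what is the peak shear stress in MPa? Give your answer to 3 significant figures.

163 MPa

Spring index C = D/d = 144.0/11.4 = 12.6316
K_W = (4C−1)/(4C−4) + 0.615/C = 49.526/46.526 + 0.0487 = 1.1132
τ₀ = 8FD/(πd³) = 8·590·144.0/(π·11.4³) = 679680/4654.4 = 146.03 MPa
τ_max = K·τ₀ = 1.1132 × 146.03 = 162.56 MPa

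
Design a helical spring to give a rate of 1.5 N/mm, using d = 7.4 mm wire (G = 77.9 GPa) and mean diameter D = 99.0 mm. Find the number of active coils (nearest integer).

N_a = Gd⁴/(8D³k) = (77.9×10³ × 7.4⁴)/(8 × 99.0³ × 1.5)
    = 2.33595e+08 / 1.16436e+07 = 20.06 → 20 coils

20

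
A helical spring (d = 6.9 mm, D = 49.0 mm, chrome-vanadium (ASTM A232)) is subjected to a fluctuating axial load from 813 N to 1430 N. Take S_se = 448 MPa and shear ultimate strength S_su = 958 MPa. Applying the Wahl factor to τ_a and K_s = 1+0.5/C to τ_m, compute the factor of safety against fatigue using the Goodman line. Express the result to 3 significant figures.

C = D/d = 49.0/6.9 = 7.1014; K_W = (4C−1)/(4C−4)+0.615/C = 1.2095; K_s = 1+0.5/C = 1.0704
F_a = (F_max−F_min)/2 = 308.5 N; F_m = (F_max+F_min)/2 = 1121.5 N
τ_a = K_W·8F_aD/(πd³) = 1.2095 × 117.18 = 141.73 MPa
τ_m = K_s·8F_mD/(πd³) = 1.0704 × 425.98 = 455.97 MPa
Goodman: 1/n_f = τ_a/S_se + τ_m/S_su = 141.73/448 + 455.97/958 = 0.31636 + 0.47596 = 0.79232
n_f = 1/0.79232 = 1.262

1.26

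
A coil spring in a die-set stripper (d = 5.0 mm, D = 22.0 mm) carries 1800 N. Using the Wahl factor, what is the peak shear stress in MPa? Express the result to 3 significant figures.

Spring index C = D/d = 22.0/5.0 = 4.4000
K_W = (4C−1)/(4C−4) + 0.615/C = 16.600/13.600 + 0.1398 = 1.3604
τ₀ = 8FD/(πd³) = 8·1800·22.0/(π·5.0³) = 316800/392.7 = 806.72 MPa
τ_max = K·τ₀ = 1.3604 × 806.72 = 1097.4 MPa

1100 MPa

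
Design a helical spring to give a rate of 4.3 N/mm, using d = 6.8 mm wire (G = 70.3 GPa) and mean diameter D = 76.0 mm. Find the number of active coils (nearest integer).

N_a = Gd⁴/(8D³k) = (70.3×10³ × 6.8⁴)/(8 × 76.0³ × 4.3)
    = 1.50311e+08 / 1.51008e+07 = 9.954 → 10 coils

10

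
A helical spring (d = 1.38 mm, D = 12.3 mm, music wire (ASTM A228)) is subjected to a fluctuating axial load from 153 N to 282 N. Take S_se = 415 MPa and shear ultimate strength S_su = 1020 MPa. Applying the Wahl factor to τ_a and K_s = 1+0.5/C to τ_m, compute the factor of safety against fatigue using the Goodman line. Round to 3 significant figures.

0.207

C = D/d = 12.3/1.38 = 8.9130; K_W = (4C−1)/(4C−4)+0.615/C = 1.1638; K_s = 1+0.5/C = 1.0561
F_a = (F_max−F_min)/2 = 64.5 N; F_m = (F_max+F_min)/2 = 217.5 N
τ_a = K_W·8F_aD/(πd³) = 1.1638 × 768.72 = 894.62 MPa
τ_m = K_s·8F_mD/(πd³) = 1.0561 × 2592.2 = 2737.6 MPa
Goodman: 1/n_f = τ_a/S_se + τ_m/S_su = 894.62/415 + 2737.6/1020 = 2.15571 + 2.68393 = 4.8396
n_f = 1/4.8396 = 0.2066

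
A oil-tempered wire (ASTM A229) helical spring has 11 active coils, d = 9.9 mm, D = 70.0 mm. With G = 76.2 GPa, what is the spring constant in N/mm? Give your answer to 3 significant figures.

k = Gd⁴/(8D³N_a) = (76.2×10³ × 9.9⁴) / (8 × 70.0³ × 11)
  = 7.31974e+08 / 3.0184e+07 = 24.25 N/mm

24.3 N/mm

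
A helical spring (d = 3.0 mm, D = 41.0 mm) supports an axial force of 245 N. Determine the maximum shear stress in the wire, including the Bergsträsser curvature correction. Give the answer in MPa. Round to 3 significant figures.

1040 MPa

Spring index C = D/d = 41.0/3.0 = 13.6667
K_B = (4C+2)/(4C−3) = 56.667/51.667 = 1.0968
τ₀ = 8FD/(πd³) = 8·245·41.0/(π·3.0³) = 80360/84.823 = 947.38 MPa
τ_max = K·τ₀ = 1.0968 × 947.38 = 1039.1 MPa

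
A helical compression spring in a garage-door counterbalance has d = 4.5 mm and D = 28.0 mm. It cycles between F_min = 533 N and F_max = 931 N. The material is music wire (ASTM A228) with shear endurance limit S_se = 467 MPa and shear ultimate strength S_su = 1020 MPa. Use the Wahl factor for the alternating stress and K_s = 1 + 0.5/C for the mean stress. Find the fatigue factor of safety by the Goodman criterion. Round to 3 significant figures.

C = D/d = 28.0/4.5 = 6.2222; K_W = (4C−1)/(4C−4)+0.615/C = 1.2425; K_s = 1+0.5/C = 1.0804
F_a = (F_max−F_min)/2 = 199 N; F_m = (F_max+F_min)/2 = 732 N
τ_a = K_W·8F_aD/(πd³) = 1.2425 × 155.71 = 193.46 MPa
τ_m = K_s·8F_mD/(πd³) = 1.0804 × 572.76 = 618.78 MPa
Goodman: 1/n_f = τ_a/S_se + τ_m/S_su = 193.46/467 + 618.78/1020 = 0.41426 + 0.60665 = 1.0209
n_f = 1/1.0209 = 0.9795

0.980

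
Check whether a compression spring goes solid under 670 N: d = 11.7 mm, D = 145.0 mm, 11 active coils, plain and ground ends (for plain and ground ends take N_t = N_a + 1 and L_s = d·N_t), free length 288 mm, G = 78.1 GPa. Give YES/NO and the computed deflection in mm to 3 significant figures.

NO, δ = 123 mm

k = Gd⁴/(8D³N_a) = (78.1×10³)(11.7⁴)/(8·145.0³·11) = 5.4552 N/mm
N_t = 12; L_s = 11.7·12 = 140.4 mm; δ_solid = L₀ − L_s = 288 − 140.4 = 147.6 mm
δ = F/k = 670/5.4552 = 122.82 mm
δ < δ_solid → spring does not go solid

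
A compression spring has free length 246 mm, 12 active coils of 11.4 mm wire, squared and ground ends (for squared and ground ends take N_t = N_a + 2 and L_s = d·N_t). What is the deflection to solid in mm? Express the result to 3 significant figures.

86.4 mm

N_t = 14; L_s = 11.4·14 = 159.6 mm
δ_solid = L₀ − L_s = 246 − 159.6 = 86.4 mm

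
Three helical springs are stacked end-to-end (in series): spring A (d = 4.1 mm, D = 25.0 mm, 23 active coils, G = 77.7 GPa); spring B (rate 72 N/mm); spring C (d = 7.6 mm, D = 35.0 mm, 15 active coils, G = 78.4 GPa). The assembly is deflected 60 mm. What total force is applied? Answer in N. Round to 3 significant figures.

k_A = Gd⁴/(8D³N_a) = (77.7×10³)(4.1⁴)/(8·25.0³·23) = 7.6369 N/mm
k_C = Gd⁴/(8D³N_a) = (78.4×10³)(7.6⁴)/(8·35.0³·15) = 50.838 N/mm
Series: 1/k_eq = 1/7.6369 + 1/72 + 1/50.838 = 0.1645; k_eq = 6.0789 N/mm
F = k_eq·δ = 6.0789·60 = 364.74 N

365 N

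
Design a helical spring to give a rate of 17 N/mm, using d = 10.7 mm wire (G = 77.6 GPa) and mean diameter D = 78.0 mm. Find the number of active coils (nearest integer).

16

N_a = Gd⁴/(8D³k) = (77.6×10³ × 10.7⁴)/(8 × 78.0³ × 17)
    = 1.01718e+09 / 6.45391e+07 = 15.76 → 16 coils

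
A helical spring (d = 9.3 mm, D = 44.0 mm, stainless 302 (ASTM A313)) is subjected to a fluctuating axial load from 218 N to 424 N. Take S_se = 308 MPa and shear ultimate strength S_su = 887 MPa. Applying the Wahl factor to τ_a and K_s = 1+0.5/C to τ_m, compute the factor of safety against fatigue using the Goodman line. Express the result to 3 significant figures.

8.49

C = D/d = 44.0/9.3 = 4.7312; K_W = (4C−1)/(4C−4)+0.615/C = 1.3310; K_s = 1+0.5/C = 1.1057
F_a = (F_max−F_min)/2 = 103 N; F_m = (F_max+F_min)/2 = 321 N
τ_a = K_W·8F_aD/(πd³) = 1.3310 × 14.348 = 19.097 MPa
τ_m = K_s·8F_mD/(πd³) = 1.1057 × 44.715 = 49.44 MPa
Goodman: 1/n_f = τ_a/S_se + τ_m/S_su = 19.097/308 + 49.44/887 = 0.06200 + 0.05574 = 0.11774
n_f = 1/0.11774 = 8.493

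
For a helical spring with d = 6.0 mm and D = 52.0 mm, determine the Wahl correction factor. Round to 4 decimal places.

1.1688

C = D/d = 52.0/6.0 = 8.6667
K_W = (4C−1)/(4C−4) + 0.615/C = 33.667/30.667 + 0.0710 = 1.1688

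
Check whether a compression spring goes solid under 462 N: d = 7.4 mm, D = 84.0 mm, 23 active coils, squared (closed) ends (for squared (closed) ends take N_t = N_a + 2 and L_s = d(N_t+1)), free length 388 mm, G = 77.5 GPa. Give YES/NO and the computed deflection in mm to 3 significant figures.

k = Gd⁴/(8D³N_a) = (77.5×10³)(7.4⁴)/(8·84.0³·23) = 2.1309 N/mm
N_t = 25; L_s = 7.4·26 = 192.4 mm; δ_solid = L₀ − L_s = 388 − 192.4 = 195.6 mm
δ = F/k = 462/2.1309 = 216.8 mm
δ ≥ δ_solid → spring goes solid

YES, δ = 217 mm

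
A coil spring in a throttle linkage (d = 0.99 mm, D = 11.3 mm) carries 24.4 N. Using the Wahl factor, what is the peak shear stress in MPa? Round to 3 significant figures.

815 MPa

Spring index C = D/d = 11.3/0.99 = 11.4141
K_W = (4C−1)/(4C−4) + 0.615/C = 44.657/41.657 + 0.0539 = 1.1259
τ₀ = 8FD/(πd³) = 8·24.4·11.3/(π·0.99³) = 2205.76/3.0483 = 723.61 MPa
τ_max = K·τ₀ = 1.1259 × 723.61 = 814.71 MPa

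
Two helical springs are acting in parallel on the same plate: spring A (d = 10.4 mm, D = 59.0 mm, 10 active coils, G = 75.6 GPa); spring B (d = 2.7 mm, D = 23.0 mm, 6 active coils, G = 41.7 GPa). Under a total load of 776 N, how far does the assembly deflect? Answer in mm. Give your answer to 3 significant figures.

k_A = Gd⁴/(8D³N_a) = (75.6×10³)(10.4⁴)/(8·59.0³·10) = 53.828 N/mm
k_B = Gd⁴/(8D³N_a) = (41.7×10³)(2.7⁴)/(8·23.0³·6) = 3.7946 N/mm
Parallel: k_eq = 53.828 + 3.7946 = 57.623 N/mm
δ = F/k_eq = 776/57.623 = 13.467 mm

13.5 mm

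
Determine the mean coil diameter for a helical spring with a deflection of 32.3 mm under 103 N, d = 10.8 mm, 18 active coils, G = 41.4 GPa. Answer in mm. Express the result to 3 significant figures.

107 mm

Required rate k = F/δ = 103/32.3 = 3.1889 N/mm
D = (Gd⁴/(8N_a·k))^(1/3) = (41.4×10³·10.8⁴/(8·18·3.1889))^(1/3)
  = (1.22659e+06)^(1/3) = 107.0449 mm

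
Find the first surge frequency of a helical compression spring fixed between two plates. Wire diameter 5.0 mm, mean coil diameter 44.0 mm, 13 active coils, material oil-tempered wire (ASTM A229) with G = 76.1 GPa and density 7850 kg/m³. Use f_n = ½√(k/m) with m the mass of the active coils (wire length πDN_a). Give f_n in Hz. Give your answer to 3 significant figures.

k = Gd⁴/(8D³N_a) = (76.1×10³)(5.0⁴)/(8·44.0³·13) = 5.3688 N/mm = 5368.8 N/m
Wire length L = πDN_a = π·44.0·13 = 1797 mm
m = ρ·(πd²/4)·L = 7850 × 19.635×10⁻⁶ m² × 1.797 m = 0.27698 kg
f_n = ½√(k/m) = 0.5·√(5368.8/0.27698) = 0.5·√(19383) = 69.612 Hz

69.6 Hz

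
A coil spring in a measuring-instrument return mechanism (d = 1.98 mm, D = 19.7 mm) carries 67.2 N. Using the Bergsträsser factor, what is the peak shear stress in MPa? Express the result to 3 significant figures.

Spring index C = D/d = 19.7/1.98 = 9.9495
K_B = (4C+2)/(4C−3) = 41.798/36.798 = 1.1359
τ₀ = 8FD/(πd³) = 8·67.2·19.7/(π·1.98³) = 10590.7/24.386 = 434.29 MPa
τ_max = K·τ₀ = 1.1359 × 434.29 = 493.3 MPa

493 MPa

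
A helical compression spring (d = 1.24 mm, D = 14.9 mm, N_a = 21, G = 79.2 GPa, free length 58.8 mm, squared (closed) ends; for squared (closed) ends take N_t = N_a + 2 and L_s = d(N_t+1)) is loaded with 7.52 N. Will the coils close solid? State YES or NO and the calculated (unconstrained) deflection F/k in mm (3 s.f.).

NO, δ = 22.3 mm

k = Gd⁴/(8D³N_a) = (79.2×10³)(1.24⁴)/(8·14.9³·21) = 0.33693 N/mm
N_t = 23; L_s = 1.24·24 = 29.76 mm; δ_solid = L₀ − L_s = 58.8 − 29.76 = 29.04 mm
δ = F/k = 7.52/0.33693 = 22.319 mm
δ < δ_solid → spring does not go solid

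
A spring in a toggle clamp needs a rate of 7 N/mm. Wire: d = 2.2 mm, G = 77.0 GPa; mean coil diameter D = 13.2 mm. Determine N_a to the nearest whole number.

N_a = Gd⁴/(8D³k) = (77.0×10³ × 2.2⁴)/(8 × 13.2³ × 7)
    = 1.80377e+06 / 128798 = 14 → 14 coils

14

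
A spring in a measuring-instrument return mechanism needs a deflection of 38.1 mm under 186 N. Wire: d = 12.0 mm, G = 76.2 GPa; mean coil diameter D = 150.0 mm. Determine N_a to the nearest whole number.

Required rate k = F/δ = 186/38.1 = 4.8819 N/mm
N_a = Gd⁴/(8D³k) = (76.2×10³ × 12.0⁴)/(8 × 150.0³ × 4.8819)
    = 1.58008e+09 / 1.31811e+08 = 11.99 → 12 coils

12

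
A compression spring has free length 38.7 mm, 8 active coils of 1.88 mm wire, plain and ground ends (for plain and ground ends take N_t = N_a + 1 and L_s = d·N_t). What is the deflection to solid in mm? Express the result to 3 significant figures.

N_t = 9; L_s = 1.88·9 = 16.92 mm
δ_solid = L₀ − L_s = 38.7 − 16.92 = 21.78 mm

21.8 mm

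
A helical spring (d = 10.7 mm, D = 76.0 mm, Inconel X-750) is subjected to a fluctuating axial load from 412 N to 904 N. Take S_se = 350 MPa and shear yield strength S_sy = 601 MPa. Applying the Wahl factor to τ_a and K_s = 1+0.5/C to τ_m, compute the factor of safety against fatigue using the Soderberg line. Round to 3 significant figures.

C = D/d = 76.0/10.7 = 7.1028; K_W = (4C−1)/(4C−4)+0.615/C = 1.2095; K_s = 1+0.5/C = 1.0704
F_a = (F_max−F_min)/2 = 246 N; F_m = (F_max+F_min)/2 = 658 N
τ_a = K_W·8F_aD/(πd³) = 1.2095 × 38.863 = 47.004 MPa
τ_m = K_s·8F_mD/(πd³) = 1.0704 × 103.95 = 111.27 MPa
Soderberg: 1/n_f = τ_a/S_se + τ_m/S_sy = 47.004/350 + 111.27/601 = 0.13430 + 0.18514 = 0.31944
n_f = 1/0.31944 = 3.131

3.13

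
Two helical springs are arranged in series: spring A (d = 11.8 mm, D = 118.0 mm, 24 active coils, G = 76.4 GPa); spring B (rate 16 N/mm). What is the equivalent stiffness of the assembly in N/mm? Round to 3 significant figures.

k_A = Gd⁴/(8D³N_a) = (76.4×10³)(11.8⁴)/(8·118.0³·24) = 4.6954 N/mm
Series: 1/k_eq = 1/4.6954 + 1/16 = 0.27547; k_eq = 3.6301 N/mm

3.63 N/mm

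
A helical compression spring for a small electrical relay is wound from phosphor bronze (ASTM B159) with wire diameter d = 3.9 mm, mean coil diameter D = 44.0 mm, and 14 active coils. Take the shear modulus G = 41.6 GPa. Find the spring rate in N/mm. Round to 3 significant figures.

k = Gd⁴/(8D³N_a) = (41.6×10³ × 3.9⁴) / (8 × 44.0³ × 14)
  = 9.62391e+06 / 9.54061e+06 = 1.0087 N/mm

1.01 N/mm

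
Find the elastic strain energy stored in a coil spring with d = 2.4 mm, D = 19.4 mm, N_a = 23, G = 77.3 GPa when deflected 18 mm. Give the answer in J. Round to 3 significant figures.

0.309 J

k = Gd⁴/(8D³N_a) = (77.3×10³)(2.4⁴)/(8·19.4³·23) = 1.909 N/mm
U = ½kδ² = 0.5 × 1.909 × 18² = 309.25 N·mm = 0.30925 J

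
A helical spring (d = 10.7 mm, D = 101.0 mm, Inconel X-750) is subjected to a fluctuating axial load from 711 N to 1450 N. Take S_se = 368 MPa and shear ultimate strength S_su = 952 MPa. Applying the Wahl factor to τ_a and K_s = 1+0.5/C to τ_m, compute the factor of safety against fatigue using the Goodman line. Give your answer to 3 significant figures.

2.02

C = D/d = 101.0/10.7 = 9.4393; K_W = (4C−1)/(4C−4)+0.615/C = 1.1540; K_s = 1+0.5/C = 1.0530
F_a = (F_max−F_min)/2 = 369.5 N; F_m = (F_max+F_min)/2 = 1080.5 N
τ_a = K_W·8F_aD/(πd³) = 1.1540 × 77.576 = 89.524 MPa
τ_m = K_s·8F_mD/(πd³) = 1.0530 × 226.85 = 238.86 MPa
Goodman: 1/n_f = τ_a/S_se + τ_m/S_su = 89.524/368 + 238.86/952 = 0.24327 + 0.25091 = 0.49418
n_f = 1/0.49418 = 2.024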